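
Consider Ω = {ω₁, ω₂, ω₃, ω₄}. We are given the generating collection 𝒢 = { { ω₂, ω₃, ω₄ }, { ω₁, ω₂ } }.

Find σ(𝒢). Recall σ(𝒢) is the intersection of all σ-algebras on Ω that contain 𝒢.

σ(𝒢) (8 sets): { ∅, { ω₁ }, { ω₂ }, { ω₁, ω₂ }, { ω₃, ω₄ }, { ω₁, ω₃, ω₄ }, { ω₂, ω₃, ω₄ }, Ω }

Derivation:
Start: 𝒢 ∪ {∅, Ω} = { ∅, { ω₁, ω₂ }, { ω₂, ω₃, ω₄ }, Ω }.
Pass 1: 2 new —
  { ω₁ }  = complement { ω₂, ω₃, ω₄ }
  { ω₃, ω₄ }  = complement { ω₁, ω₂ }
  — 6 sets.
Pass 2 adds 1:
  { ω₁, ω₃, ω₄ }  = { ω₃, ω₄ } ∪ { ω₁ }
  — 7 sets.
Pass 3 adds 1:
  { ω₂ }  = complement { ω₁, ω₃, ω₄ }
  — 8 sets.
Pass 4: closed — nothing new.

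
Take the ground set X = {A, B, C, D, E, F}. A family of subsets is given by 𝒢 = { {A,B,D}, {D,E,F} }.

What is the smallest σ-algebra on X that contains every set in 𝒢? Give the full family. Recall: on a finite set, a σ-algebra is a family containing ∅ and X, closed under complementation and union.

|σ(𝒢)| = 16.  σ(𝒢) = { {}, {C}, {D}, {A,B}, {C,D}, {E,F}, {A,B,C}, {A,B,D}, {C,E,F}, {D,E,F}, {A,B,C,D}, {A,B,E,F}, {C,D,E,F}, {A,B,C,E,F}, {A,B,D,E,F}, X }

Working:
Start: 𝒢 ∪ {∅, X} = { {}, {A,B,D}, {D,E,F}, X }.
Round 1: +3 →
  {A,B,C}  = {D,E,F}ᶜ
  {C,E,F}  = {A,B,D}ᶜ
  {A,B,D,E,F}  = {A,B,D} ∪ {D,E,F}
  — 7 sets.
Round 2. New:
  {C}  = {A,B,D,E,F}ᶜ
  {A,B,C,D}  = {A,B,C} ∪ {A,B,D}
  {C,D,E,F}  = {C,E,F} ∪ {D,E,F}
  {A,B,C,E,F}  = {A,B,C} ∪ {C,E,F}
  — 11 sets.
Round 3: 3 new —
  {D}  = {A,B,C,E,F}ᶜ
  {A,B}  = {C,D,E,F}ᶜ
  {E,F}  = {A,B,C,D}ᶜ
  — 14 sets.
Round 4: 2 new —
  {C,D}  = {C} ∪ {D}
  {A,B,E,F}  = {E,F} ∪ {A,B}
  — 16 sets.
Round 5 adds nothing — fixpoint reached.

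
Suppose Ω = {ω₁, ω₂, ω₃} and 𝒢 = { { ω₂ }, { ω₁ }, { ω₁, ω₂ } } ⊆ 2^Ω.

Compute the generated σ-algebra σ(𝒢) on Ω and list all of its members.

Answer: σ(𝒢) = { {  }, { ω₁ }, { ω₂ }, { ω₃ }, { ω₁, ω₂ }, { ω₁, ω₃ }, { ω₂, ω₃ }, Ω }

Check:
Initial family (5 sets): { {  }, { ω₁ }, { ω₂ }, { ω₁, ω₂ }, Ω }.
Pass 1. New:
  { ω₃ }  = complement { ω₁, ω₂ }
  { ω₁, ω₃ }  = complement { ω₂ }
  { ω₂, ω₃ }  = complement { ω₁ }
  [8 total]
Pass 2: already closed under ᶜ and ∪.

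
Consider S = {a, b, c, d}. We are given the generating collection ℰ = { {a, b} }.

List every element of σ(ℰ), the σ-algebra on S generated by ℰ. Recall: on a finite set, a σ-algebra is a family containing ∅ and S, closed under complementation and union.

Answer: σ(ℰ) = { {}, {a, b}, {c, d}, S }

Trace:
Start: ℰ ∪ {∅, S} = { {}, {a, b}, S }.
Pass 1: 1 new —
  {c, d}  = S∖{a, b}
  [4 total]
Pass 2 adds nothing — fixpoint reached.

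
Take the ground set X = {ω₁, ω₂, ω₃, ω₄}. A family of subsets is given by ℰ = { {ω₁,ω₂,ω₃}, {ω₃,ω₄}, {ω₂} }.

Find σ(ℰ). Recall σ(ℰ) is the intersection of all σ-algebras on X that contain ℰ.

Start: ℰ ∪ {∅, X} = { {}, {ω₂}, {ω₃,ω₄}, {ω₁,ω₂,ω₃}, X }.
Round 1: +4 →
  {ω₄}  = ᶜ of {ω₁,ω₂,ω₃}
  {ω₁,ω₂}  = ᶜ of {ω₃,ω₄}
  {ω₁,ω₃,ω₄}  = ᶜ of {ω₂}
  {ω₂,ω₃,ω₄}  = {ω₃,ω₄} ∪ {ω₂}
  |family| = 9
Round 2: 3 new —
  {ω₁}  = ᶜ of {ω₂,ω₃,ω₄}
  {ω₂,ω₄}  = {ω₂} ∪ {ω₄}
  {ω₁,ω₂,ω₄}  = {ω₁,ω₂} ∪ {ω₄}
  |family| = 12
Round 3: +3 →
  {ω₃}  = ᶜ of {ω₁,ω₂,ω₄}
  {ω₁,ω₃}  = ᶜ of {ω₂,ω₄}
  {ω₁,ω₄}  = {ω₄} ∪ {ω₁}
  |family| = 15
Round 4 adds 1:
  {ω₂,ω₃}  = ᶜ of {ω₁,ω₄}
  |family| = 16
Round 5: no new sets; the family is a σ-algebra.

|σ(ℰ)| = 16.  σ(ℰ) = { {}, {ω₁}, {ω₂}, {ω₃}, {ω₄}, {ω₁,ω₂}, {ω₁,ω₃}, {ω₁,ω₄}, {ω₂,ω₃}, {ω₂,ω₄}, {ω₃,ω₄}, {ω₁,ω₂,ω₃}, {ω₁,ω₂,ω₄}, {ω₁,ω₃,ω₄}, {ω₂,ω₃,ω₄}, X }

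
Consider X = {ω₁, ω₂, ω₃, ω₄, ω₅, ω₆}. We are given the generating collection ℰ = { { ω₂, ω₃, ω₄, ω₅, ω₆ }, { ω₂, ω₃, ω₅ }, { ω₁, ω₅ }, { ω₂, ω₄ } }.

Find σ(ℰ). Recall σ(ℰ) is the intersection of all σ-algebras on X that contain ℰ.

Begin from { ∅, { ω₁, ω₅ }, { ω₂, ω₄ }, { ω₂, ω₃, ω₅ }, { ω₂, ω₃, ω₄, ω₅, ω₆ }, X } (that is, ℰ plus ∅ and X).
Step 1: 7 new —
  { ω₁ }  = X∖{ ω₂, ω₃, ω₄, ω₅, ω₆ }
  { ω₁, ω₄, ω₆ }  = X∖{ ω₂, ω₃, ω₅ }
  { ω₁, ω₂, ω₃, ω₅ }  = { ω₂, ω₃, ω₅ } ∪ { ω₁, ω₅ }
  { ω₁, ω₂, ω₄, ω₅ }  = { ω₁, ω₅ } ∪ { ω₂, ω₄ }
  { ω₁, ω₃, ω₅, ω₆ }  = X∖{ ω₂, ω₄ }
  { ω₂, ω₃, ω₄, ω₅ }  = { ω₂, ω₃, ω₅ } ∪ { ω₂, ω₄ }
  { ω₂, ω₃, ω₄, ω₆ }  = X∖{ ω₁, ω₅ }
Step 2: 11 new —
  { ω₁, ω₆ }  = X∖{ ω₂, ω₃, ω₄, ω₅ }
  { ω₃, ω₆ }  = X∖{ ω₁, ω₂, ω₄, ω₅ }
  { ω₄, ω₆ }  = X∖{ ω₁, ω₂, ω₃, ω₅ }
  { ω₁, ω₂, ω₄ }  = { ω₂, ω₄ } ∪ { ω₁ }
  { ω₁, ω₂, ω₄, ω₆ }  = { ω₁, ω₄, ω₆ } ∪ { ω₂, ω₄ }
  { ω₁, ω₄, ω₅, ω₆ }  = { ω₁, ω₄, ω₆ } ∪ { ω₁, ω₅ }
  { ω₁, ω₂, ω₃, ω₄, ω₅ }  = { ω₂, ω₃, ω₄, ω₅ } ∪ { ω₁, ω₂, ω₄, ω₅ }
  { ω₁, ω₂, ω₃, ω₄, ω₆ }  = { ω₁, ω₄, ω₆ } ∪ { ω₂, ω₃, ω₄, ω₆ }
  { ω₁, ω₂, ω₃, ω₅, ω₆ }  = { ω₁, ω₃, ω₅, ω₆ } ∪ { ω₂, ω₃, ω₅ }
  { ω₁, ω₂, ω₄, ω₅, ω₆ }  = { ω₁, ω₄, ω₆ } ∪ { ω₁, ω₂, ω₄, ω₅ }
  { ω₁, ω₃, ω₄, ω₅, ω₆ }  = { ω₁, ω₃, ω₅, ω₆ } ∪ { ω₁, ω₄, ω₆ }
Step 3 adds 14:
  { ω₂ }  = X∖{ ω₁, ω₃, ω₄, ω₅, ω₆ }
  { ω₃ }  = X∖{ ω₁, ω₂, ω₄, ω₅, ω₆ }
  { ω₄ }  = X∖{ ω₁, ω₂, ω₃, ω₅, ω₆ }
  { ω₅ }  = X∖{ ω₁, ω₂, ω₃, ω₄, ω₆ }
  { ω₆ }  = X∖{ ω₁, ω₂, ω₃, ω₄, ω₅ }
  { ω₂, ω₃ }  = X∖{ ω₁, ω₄, ω₅, ω₆ }
  { ω₃, ω₅ }  = X∖{ ω₁, ω₂, ω₄, ω₆ }
  { ω₁, ω₃, ω₆ }  = { ω₁, ω₆ } ∪ { ω₃, ω₆ }
  { ω₁, ω₅, ω₆ }  = { ω₁, ω₆ } ∪ { ω₁, ω₅ }
  { ω₂, ω₄, ω₆ }  = { ω₄, ω₆ } ∪ { ω₂, ω₄ }
  { ω₃, ω₄, ω₆ }  = { ω₄, ω₆ } ∪ { ω₃, ω₆ }
  { ω₃, ω₅, ω₆ }  = X∖{ ω₁, ω₂, ω₄ }
  { ω₁, ω₃, ω₄, ω₆ }  = { ω₁, ω₄, ω₆ } ∪ { ω₃, ω₆ }
  { ω₂, ω₃, ω₅, ω₆ }  = { ω₂, ω₃, ω₅ } ∪ { ω₃, ω₆ }
Step 4 adds 23:
  { ω₁, ω₂ }  = { ω₂ } ∪ { ω₁ }
  { ω₁, ω₃ }  = { ω₃ } ∪ { ω₁ }
  { ω₁, ω₄ }  = X∖{ ω₂, ω₃, ω₅, ω₆ }
  { ω₂, ω₅ }  = X∖{ ω₁, ω₃, ω₄, ω₆ }
  { ω₂, ω₆ }  = { ω₂ } ∪ { ω₆ }
  { ω₃, ω₄ }  = { ω₃ } ∪ { ω₄ }
  { ω₄, ω₅ }  = { ω₄ } ∪ { ω₅ }
  { ω₅, ω₆ }  = { ω₆ } ∪ { ω₅ }
  { ω₁, ω₂, ω₃ }  = { ω₂, ω₃ } ∪ { ω₁ }
  { ω₁, ω₂, ω₅ }  = X∖{ ω₃, ω₄, ω₆ }
  { ω₁, ω₂, ω₆ }  = { ω₁, ω₆ } ∪ { ω₂ }
  { ω₁, ω₃, ω₅ }  = X∖{ ω₂, ω₄, ω₆ }
  { ω₁, ω₄, ω₅ }  = { ω₄ } ∪ { ω₁, ω₅ }
  { ω₂, ω₃, ω₄ }  = X∖{ ω₁, ω₅, ω₆ }
  { ω₂, ω₃, ω₆ }  = { ω₂ } ∪ { ω₃, ω₆ }
  { ω₂, ω₄, ω₅ }  = X∖{ ω₁, ω₃, ω₆ }
  { ω₃, ω₄, ω₅ }  = { ω₃, ω₅ } ∪ { ω₄ }
  { ω₄, ω₅, ω₆ }  = { ω₄, ω₆ } ∪ { ω₅ }
  { ω₁, ω₂, ω₃, ω₄ }  = { ω₁, ω₂, ω₄ } ∪ { ω₃ }
  { ω₁, ω₂, ω₃, ω₆ }  = { ω₁, ω₃, ω₆ } ∪ { ω₂ }
  { ω₁, ω₂, ω₅, ω₆ }  = { ω₂ } ∪ { ω₁, ω₅, ω₆ }
  { ω₂, ω₄, ω₅, ω₆ }  = { ω₂, ω₄, ω₆ } ∪ { ω₅ }
  { ω₃, ω₄, ω₅, ω₆ }  = { ω₃, ω₅ } ∪ { ω₃, ω₄, ω₆ }
Step 5 adds 3:
  { ω₁, ω₃, ω₄ }  = { ω₃, ω₄ } ∪ { ω₁, ω₄ }
  { ω₂, ω₅, ω₆ }  = { ω₂, ω₅ } ∪ { ω₅, ω₆ }
  { ω₁, ω₃, ω₄, ω₅ }  = X∖{ ω₂, ω₆ }
Step 6 adds nothing — fixpoint reached.

Therefore σ(ℰ) = { ∅, { ω₁ }, { ω₂ }, { ω₃ }, { ω₄ }, { ω₅ }, { ω₆ }, { ω₁, ω₂ }, { ω₁, ω₃ }, { ω₁, ω₄ }, { ω₁, ω₅ }, { ω₁, ω₆ }, { ω₂, ω₃ }, { ω₂, ω₄ }, { ω₂, ω₅ }, { ω₂, ω₆ }, { ω₃, ω₄ }, { ω₃, ω₅ }, { ω₃, ω₆ }, { ω₄, ω₅ }, { ω₄, ω₆ }, { ω₅, ω₆ }, { ω₁, ω₂, ω₃ }, { ω₁, ω₂, ω₄ }, { ω₁, ω₂, ω₅ }, { ω₁, ω₂, ω₆ }, { ω₁, ω₃, ω₄ }, { ω₁, ω₃, ω₅ }, { ω₁, ω₃, ω₆ }, { ω₁, ω₄, ω₅ }, { ω₁, ω₄, ω₆ }, { ω₁, ω₅, ω₆ }, { ω₂, ω₃, ω₄ }, { ω₂, ω₃, ω₅ }, { ω₂, ω₃, ω₆ }, { ω₂, ω₄, ω₅ }, { ω₂, ω₄, ω₆ }, { ω₂, ω₅, ω₆ }, { ω₃, ω₄, ω₅ }, { ω₃, ω₄, ω₆ }, { ω₃, ω₅, ω₆ }, { ω₄, ω₅, ω₆ }, { ω₁, ω₂, ω₃, ω₄ }, { ω₁, ω₂, ω₃, ω₅ }, { ω₁, ω₂, ω₃, ω₆ }, { ω₁, ω₂, ω₄, ω₅ }, { ω₁, ω₂, ω₄, ω₆ }, { ω₁, ω₂, ω₅, ω₆ }, { ω₁, ω₃, ω₄, ω₅ }, { ω₁, ω₃, ω₄, ω₆ }, { ω₁, ω₃, ω₅, ω₆ }, { ω₁, ω₄, ω₅, ω₆ }, { ω₂, ω₃, ω₄, ω₅ }, { ω₂, ω₃, ω₄, ω₆ }, { ω₂, ω₃, ω₅, ω₆ }, { ω₂, ω₄, ω₅, ω₆ }, { ω₃, ω₄, ω₅, ω₆ }, { ω₁, ω₂, ω₃, ω₄, ω₅ }, { ω₁, ω₂, ω₃, ω₄, ω₆ }, { ω₁, ω₂, ω₃, ω₅, ω₆ }, { ω₁, ω₂, ω₄, ω₅, ω₆ }, { ω₁, ω₃, ω₄, ω₅, ω₆ }, { ω₂, ω₃, ω₄, ω₅, ω₆ }, X } (|σ(ℰ)| = 64).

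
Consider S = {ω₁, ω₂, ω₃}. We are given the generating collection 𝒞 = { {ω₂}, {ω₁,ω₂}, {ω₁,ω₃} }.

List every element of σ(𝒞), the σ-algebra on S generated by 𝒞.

Initial family (5 sets): { ∅, {ω₂}, {ω₁,ω₂}, {ω₁,ω₃}, S }.
Step 1: 1 new —
  {ω₃}  = complement {ω₁,ω₂}
  (now 6)
Step 2: 1 new —
  {ω₂,ω₃}  = {ω₃} ∪ {ω₂}
  (now 7)
Step 3: 1 new —
  {ω₁}  = complement {ω₂,ω₃}
  (now 8)
Step 4: stable.

σ(𝒞) = { ∅, {ω₁}, {ω₂}, {ω₃}, {ω₁,ω₂}, {ω₁,ω₃}, {ω₂,ω₃}, S }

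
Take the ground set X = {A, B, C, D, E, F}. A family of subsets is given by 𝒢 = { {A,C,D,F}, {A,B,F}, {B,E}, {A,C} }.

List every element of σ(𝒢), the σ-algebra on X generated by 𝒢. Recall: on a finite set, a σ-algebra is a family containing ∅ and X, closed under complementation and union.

σ(𝒢) = { ∅, {A}, {B}, {C}, {D}, {E}, {F}, {A,B}, {A,C}, {A,D}, {A,E}, {A,F}, {B,C}, {B,D}, {B,E}, {B,F}, {C,D}, {C,E}, {C,F}, {D,E}, {D,F}, {E,F}, {A,B,C}, {A,B,D}, {A,B,E}, {A,B,F}, {A,C,D}, {A,C,E}, {A,C,F}, {A,D,E}, {A,D,F}, {A,E,F}, {B,C,D}, {B,C,E}, {B,C,F}, {B,D,E}, {B,D,F}, {B,E,F}, {C,D,E}, {C,D,F}, {C,E,F}, {D,E,F}, {A,B,C,D}, {A,B,C,E}, {A,B,C,F}, {A,B,D,E}, {A,B,D,F}, {A,B,E,F}, {A,C,D,E}, {A,C,D,F}, {A,C,E,F}, {A,D,E,F}, {B,C,D,E}, {B,C,D,F}, {B,C,E,F}, {B,D,E,F}, {C,D,E,F}, {A,B,C,D,E}, {A,B,C,D,F}, {A,B,C,E,F}, {A,B,D,E,F}, {A,C,D,E,F}, {B,C,D,E,F}, X }

Working:
Initial family (6 sets): { ∅, {A,C}, {B,E}, {A,B,F}, {A,C,D,F}, X }.
Round 1 (6 new):
  {C,D,E}  = complement {A,B,F}
  {A,B,C,E}  = {B,E} ∪ {A,C}
  {A,B,C,F}  = {A,C} ∪ {A,B,F}
  {A,B,E,F}  = {B,E} ∪ {A,B,F}
  {B,D,E,F}  = complement {A,C}
  {A,B,C,D,F}  = {A,C,D,F} ∪ {A,B,F}
  |family| = 12
Round 2 (11 new):
  {E}  = complement {A,B,C,D,F}
  {C,D}  = complement {A,B,E,F}
  {D,E}  = complement {A,B,C,F}
  {D,F}  = complement {A,B,C,E}
  {A,C,D,E}  = {C,D,E} ∪ {A,C}
  {B,C,D,E}  = {B,E} ∪ {C,D,E}
  {A,B,C,D,E}  = {C,D,E} ∪ {A,B,C,E}
  {A,B,C,E,F}  = {B,E} ∪ {A,B,C,F}
  {A,B,D,E,F}  = {B,D,E,F} ∪ {A,B,F}
  {A,C,D,E,F}  = {C,D,E} ∪ {A,C,D,F}
  {B,C,D,E,F}  = {C,D,E} ∪ {B,D,E,F}
  |family| = 23
Round 3: 14 new —
  {A}  = complement {B,C,D,E,F}
  {B}  = complement {A,C,D,E,F}
  {C}  = complement {A,B,D,E,F}
  {D}  = complement {A,B,C,E,F}
  {F}  = complement {A,B,C,D,E}
  {A,F}  = complement {B,C,D,E}
  {B,F}  = complement {A,C,D,E}
  {A,C,D}  = {C,D} ∪ {A,C}
  {A,C,E}  = {A,C} ∪ {E}
  {B,D,E}  = {B,E} ∪ {D,E}
  {C,D,F}  = {C,D} ∪ {D,F}
  {D,E,F}  = {D,E} ∪ {D,F}
  {A,B,D,F}  = {D,F} ∪ {A,B,F}
  {C,D,E,F}  = {C,D,E} ∪ {D,F}
  |family| = 37
Round 4 adds 24:
  {A,B}  = complement {C,D,E,F}
  {A,D}  = {A} ∪ {D}
  {A,E}  = {A} ∪ {E}
  {B,C}  = {B} ∪ {C}
  {B,D}  = {B} ∪ {D}
  {C,E}  = complement {A,B,D,F}
  {C,F}  = {F} ∪ {C}
  {E,F}  = {F} ∪ {E}
  {A,B,C}  = complement {D,E,F}
  {A,B,E}  = complement {C,D,F}
  {A,C,F}  = complement {B,D,E}
  {A,D,E}  = {A} ∪ {D,E}
  {A,D,F}  = {A} ∪ {D,F}
  {A,E,F}  = {A,F} ∪ {E}
  {B,C,D}  = {C,D} ∪ {B}
  {B,C,E}  = {B,E} ∪ {C}
  {B,C,F}  = {B,F} ∪ {C}
  {B,D,F}  = complement {A,C,E}
  {B,E,F}  = complement {A,C,D}
  {A,B,C,D}  = {B} ∪ {A,C,D}
  {A,B,D,E}  = {A} ∪ {B,D,E}
  {A,C,E,F}  = {A,F} ∪ {A,C,E}
  {A,D,E,F}  = {A} ∪ {D,E,F}
  {B,C,D,F}  = {C,D} ∪ {B,F}
  |family| = 61
Round 5. New:
  {A,B,D}  = {B} ∪ {A,D}
  {C,E,F}  = {E,F} ∪ {C,E}
  {B,C,E,F}  = complement {A,D}
  |family| = 64
Round 6: no new sets; the family is a σ-algebra.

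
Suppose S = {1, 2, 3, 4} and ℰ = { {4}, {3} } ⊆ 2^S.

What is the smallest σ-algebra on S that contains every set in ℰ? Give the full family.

Begin from { {}, {3}, {4}, S } (that is, ℰ plus ∅ and S).
Round 1. New:
  {3, 4}  = {3} ∪ {4}
  {1, 2, 3}  = {4}ᶜ
  {1, 2, 4}  = {3}ᶜ
  [7 total]
Round 2: 1 new —
  {1, 2}  = {3, 4}ᶜ
  [8 total]
After Round 3 the family is unchanged; done.

Therefore σ(ℰ) = { {}, {3}, {4}, {1, 2}, {3, 4}, {1, 2, 3}, {1, 2, 4}, S } (|σ(ℰ)| = 8).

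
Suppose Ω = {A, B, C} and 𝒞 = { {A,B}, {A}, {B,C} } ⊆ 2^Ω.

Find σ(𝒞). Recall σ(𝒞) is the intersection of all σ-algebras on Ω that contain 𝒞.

Initial family (5 sets): { {}, {A}, {A,B}, {B,C}, Ω }.
Step 1: 1 new —
  {C}  = complement {A,B}
Step 2: 1 new —
  {A,C}  = {C} ∪ {A}
Step 3. New:
  {B}  = complement {A,C}
After Step 4 the family is unchanged; done.

σ(𝒞) = { {}, {A}, {B}, {C}, {A,B}, {A,C}, {B,C}, Ω }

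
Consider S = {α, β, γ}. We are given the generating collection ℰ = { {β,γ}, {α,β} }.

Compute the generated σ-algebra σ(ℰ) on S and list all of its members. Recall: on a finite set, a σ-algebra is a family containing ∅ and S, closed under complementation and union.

Initial family (4 sets): { {}, {α,β}, {β,γ}, S }.
Step 1: +2 →
  {α}  = S∖{β,γ}
  {γ}  = S∖{α,β}
  [6 total]
Step 2 adds 1:
  {α,γ}  = {γ} ∪ {α}
  [7 total]
Step 3: +1 →
  {β}  = S∖{α,γ}
  [8 total]
Step 4: no new sets; the family is a σ-algebra.

Hence σ(ℰ) has 8 members: { {}, {α}, {β}, {γ}, {α,β}, {α,γ}, {β,γ}, S }.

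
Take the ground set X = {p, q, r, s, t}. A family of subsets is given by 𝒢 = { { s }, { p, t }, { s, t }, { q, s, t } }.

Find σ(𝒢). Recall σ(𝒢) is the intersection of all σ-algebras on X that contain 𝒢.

σ(𝒢) = { {  }, { p }, { q }, { r }, { s }, { t }, { p, q }, { p, r }, { p, s }, { p, t }, { q, r }, { q, s }, { q, t }, { r, s }, { r, t }, { s, t }, { p, q, r }, { p, q, s }, { p, q, t }, { p, r, s }, { p, r, t }, { p, s, t }, { q, r, s }, { q, r, t }, { q, s, t }, { r, s, t }, { p, q, r, s }, { p, q, r, t }, { p, q, s, t }, { p, r, s, t }, { q, r, s, t }, X }

Trace:
Start: 𝒢 ∪ {∅, X} = { {  }, { s }, { p, t }, { s, t }, { q, s, t }, X }.
Pass 1: +6 →
  { p, r }  = complement { q, s, t }
  { p, q, r }  = complement { s, t }
  { p, s, t }  = { s, t } ∪ { p, t }
  { q, r, s }  = complement { p, t }
  { p, q, r, t }  = complement { s }
  { p, q, s, t }  = { p, t } ∪ { q, s, t }
  [12 total]
Pass 2 (7 new):
  { r }  = complement { p, q, s, t }
  { q, r }  = complement { p, s, t }
  { p, r, s }  = { p, r } ∪ { s }
  { p, r, t }  = { p, r } ∪ { p, t }
  { p, q, r, s }  = { p, q, r } ∪ { q, r, s }
  { p, r, s, t }  = { p, s, t } ∪ { p, r }
  { q, r, s, t }  = { q, r, s } ∪ { s, t }
  [19 total]
Pass 3: 7 new —
  { p }  = complement { q, r, s, t }
  { q }  = complement { p, r, s, t }
  { t }  = complement { p, q, r, s }
  { q, s }  = complement { p, r, t }
  { q, t }  = complement { p, r, s }
  { r, s }  = { r } ∪ { s }
  { r, s, t }  = { s, t } ∪ { r }
  [26 total]
Pass 4. New:
  { p, q }  = complement { r, s, t }
  { p, s }  = { s } ∪ { p }
  { r, t }  = { t } ∪ { r }
  { p, q, s }  = { q, s } ∪ { p }
  { p, q, t }  = complement { r, s }
  { q, r, t }  = { q, t } ∪ { r }
  [32 total]
Pass 5: no new sets; the family is a σ-algebra.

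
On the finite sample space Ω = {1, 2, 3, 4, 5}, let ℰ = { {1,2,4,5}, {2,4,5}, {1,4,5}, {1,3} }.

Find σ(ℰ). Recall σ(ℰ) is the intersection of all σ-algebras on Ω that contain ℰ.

Answer: σ(ℰ) = { {}, {1}, {2}, {3}, {1,2}, {1,3}, {2,3}, {4,5}, {1,2,3}, {1,4,5}, {2,4,5}, {3,4,5}, {1,2,4,5}, {1,3,4,5}, {2,3,4,5}, Ω }

Working:
Take S₀ = ℰ ∪ {∅, Ω} = { {}, {1,3}, {1,4,5}, {2,4,5}, {1,2,4,5}, Ω }.
Pass 1 adds 3:
  {3}  = Ω∖{1,2,4,5}
  {2,3}  = Ω∖{1,4,5}
  {1,3,4,5}  = {1,4,5} ∪ {1,3}
  — 9 sets.
Pass 2 adds 3:
  {2}  = Ω∖{1,3,4,5}
  {1,2,3}  = {2,3} ∪ {1,3}
  {2,3,4,5}  = {3} ∪ {2,4,5}
  — 12 sets.
Pass 3 adds 2:
  {1}  = Ω∖{2,3,4,5}
  {4,5}  = Ω∖{1,2,3}
  — 14 sets.
Pass 4: +2 →
  {1,2}  = {2} ∪ {1}
  {3,4,5}  = {3} ∪ {4,5}
  — 16 sets.
Pass 5: stable.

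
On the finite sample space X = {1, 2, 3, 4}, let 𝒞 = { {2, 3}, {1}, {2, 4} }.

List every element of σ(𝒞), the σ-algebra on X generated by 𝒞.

|σ(𝒞)| = 16.  σ(𝒞) = { {}, {1}, {2}, {3}, {4}, {1, 2}, {1, 3}, {1, 4}, {2, 3}, {2, 4}, {3, 4}, {1, 2, 3}, {1, 2, 4}, {1, 3, 4}, {2, 3, 4}, X }

Derivation:
Begin from { {}, {1}, {2, 3}, {2, 4}, X } (that is, 𝒞 plus ∅ and X).
Iteration 1 adds 5:
  {1, 3}  = ᶜ of {2, 4}
  {1, 4}  = ᶜ of {2, 3}
  {1, 2, 3}  = {2, 3} ∪ {1}
  {1, 2, 4}  = {2, 4} ∪ {1}
  {2, 3, 4}  = ᶜ of {1}
  [10 total]
Iteration 2. New:
  {3}  = ᶜ of {1, 2, 4}
  {4}  = ᶜ of {1, 2, 3}
  {1, 3, 4}  = {1, 4} ∪ {1, 3}
  [13 total]
Iteration 3. New:
  {2}  = ᶜ of {1, 3, 4}
  {3, 4}  = {3} ∪ {4}
  [15 total]
Iteration 4 adds 1:
  {1, 2}  = ᶜ of {3, 4}
  [16 total]
Iteration 5: stable.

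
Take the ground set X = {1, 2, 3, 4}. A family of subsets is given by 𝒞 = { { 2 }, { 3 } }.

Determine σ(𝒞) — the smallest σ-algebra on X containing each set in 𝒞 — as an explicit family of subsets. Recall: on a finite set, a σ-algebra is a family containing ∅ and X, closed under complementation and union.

σ(𝒞) = { ∅, { 2 }, { 3 }, { 1, 4 }, { 2, 3 }, { 1, 2, 4 }, { 1, 3, 4 }, X }

Check:
Initial family (4 sets): { ∅, { 2 }, { 3 }, X }.
Pass 1 adds 3:
  { 2, 3 }  = { 3 } ∪ { 2 }
  { 1, 2, 4 }  = X∖{ 3 }
  { 1, 3, 4 }  = X∖{ 2 }
  — 7 sets.
Pass 2 (1 new):
  { 1, 4 }  = X∖{ 2, 3 }
  — 8 sets.
After Pass 3 the family is unchanged; done.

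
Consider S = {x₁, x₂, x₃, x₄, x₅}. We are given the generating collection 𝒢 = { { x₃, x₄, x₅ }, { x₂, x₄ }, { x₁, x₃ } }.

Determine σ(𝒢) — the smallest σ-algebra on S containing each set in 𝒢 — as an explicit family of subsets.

Start: 𝒢 ∪ {∅, S} = { {}, { x₁, x₃ }, { x₂, x₄ }, { x₃, x₄, x₅ }, S }.
Round 1: 6 new —
  { x₁, x₂ }  = ᶜ of { x₃, x₄, x₅ }
  { x₁, x₃, x₅ }  = ᶜ of { x₂, x₄ }
  { x₂, x₄, x₅ }  = ᶜ of { x₁, x₃ }
  { x₁, x₂, x₃, x₄ }  = { x₁, x₃ } ∪ { x₂, x₄ }
  { x₁, x₃, x₄, x₅ }  = { x₃, x₄, x₅ } ∪ { x₁, x₃ }
  { x₂, x₃, x₄, x₅ }  = { x₃, x₄, x₅ } ∪ { x₂, x₄ }
Round 2: 7 new —
  { x₁ }  = ᶜ of { x₂, x₃, x₄, x₅ }
  { x₂ }  = ᶜ of { x₁, x₃, x₄, x₅ }
  { x₅ }  = ᶜ of { x₁, x₂, x₃, x₄ }
  { x₁, x₂, x₃ }  = { x₁, x₂ } ∪ { x₁, x₃ }
  { x₁, x₂, x₄ }  = { x₁, x₂ } ∪ { x₂, x₄ }
  { x₁, x₂, x₃, x₅ }  = { x₁, x₂ } ∪ { x₁, x₃, x₅ }
  { x₁, x₂, x₄, x₅ }  = { x₁, x₂ } ∪ { x₂, x₄, x₅ }
Round 3: +7 →
  { x₃ }  = ᶜ of { x₁, x₂, x₄, x₅ }
  { x₄ }  = ᶜ of { x₁, x₂, x₃, x₅ }
  { x₁, x₅ }  = { x₅ } ∪ { x₁ }
  { x₂, x₅ }  = { x₂ } ∪ { x₅ }
  { x₃, x₅ }  = ᶜ of { x₁, x₂, x₄ }
  { x₄, x₅ }  = ᶜ of { x₁, x₂, x₃ }
  { x₁, x₂, x₅ }  = { x₁, x₂ } ∪ { x₅ }
Round 4: 7 new —
  { x₁, x₄ }  = { x₄ } ∪ { x₁ }
  { x₂, x₃ }  = { x₂ } ∪ { x₃ }
  { x₃, x₄ }  = ᶜ of { x₁, x₂, x₅ }
  { x₁, x₃, x₄ }  = ᶜ of { x₂, x₅ }
  { x₁, x₄, x₅ }  = { x₄, x₅ } ∪ { x₁, x₅ }
  { x₂, x₃, x₄ }  = ᶜ of { x₁, x₅ }
  { x₂, x₃, x₅ }  = { x₂, x₅ } ∪ { x₃ }
After Round 5 the family is unchanged; done.

Therefore σ(𝒢) = { {}, { x₁ }, { x₂ }, { x₃ }, { x₄ }, { x₅ }, { x₁, x₂ }, { x₁, x₃ }, { x₁, x₄ }, { x₁, x₅ }, { x₂, x₃ }, { x₂, x₄ }, { x₂, x₅ }, { x₃, x₄ }, { x₃, x₅ }, { x₄, x₅ }, { x₁, x₂, x₃ }, { x₁, x₂, x₄ }, { x₁, x₂, x₅ }, { x₁, x₃, x₄ }, { x₁, x₃, x₅ }, { x₁, x₄, x₅ }, { x₂, x₃, x₄ }, { x₂, x₃, x₅ }, { x₂, x₄, x₅ }, { x₃, x₄, x₅ }, { x₁, x₂, x₃, x₄ }, { x₁, x₂, x₃, x₅ }, { x₁, x₂, x₄, x₅ }, { x₁, x₃, x₄, x₅ }, { x₂, x₃, x₄, x₅ }, S } (|σ(𝒢)| = 32).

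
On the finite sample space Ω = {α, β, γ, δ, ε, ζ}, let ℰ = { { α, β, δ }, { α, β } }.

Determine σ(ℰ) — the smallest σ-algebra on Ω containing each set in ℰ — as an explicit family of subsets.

Seed the family with ℰ together with ∅ and Ω: { {  }, { α, β }, { α, β, δ }, Ω }.
Step 1 adds 2:
  { γ, ε, ζ }  = ᶜ of { α, β, δ }
  { γ, δ, ε, ζ }  = ᶜ of { α, β }
  — 6 sets.
Step 2. New:
  { α, β, γ, ε, ζ }  = { α, β } ∪ { γ, ε, ζ }
  — 7 sets.
Step 3: +1 →
  { δ }  = ᶜ of { α, β, γ, ε, ζ }
  — 8 sets.
Step 4: already closed under ᶜ and ∪.

σ(ℰ) = { {  }, { δ }, { α, β }, { α, β, δ }, { γ, ε, ζ }, { γ, δ, ε, ζ }, { α, β, γ, ε, ζ }, Ω }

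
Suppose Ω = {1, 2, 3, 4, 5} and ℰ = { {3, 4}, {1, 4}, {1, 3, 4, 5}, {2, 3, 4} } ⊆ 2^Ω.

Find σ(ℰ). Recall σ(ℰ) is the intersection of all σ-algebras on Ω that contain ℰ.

Initial family (6 sets): { {}, {1, 4}, {3, 4}, {2, 3, 4}, {1, 3, 4, 5}, Ω }.
Pass 1: 6 new —
  {2}  = ᶜ of {1, 3, 4, 5}
  {1, 5}  = ᶜ of {2, 3, 4}
  {1, 2, 5}  = ᶜ of {3, 4}
  {1, 3, 4}  = {3, 4} ∪ {1, 4}
  {2, 3, 5}  = ᶜ of {1, 4}
  {1, 2, 3, 4}  = {1, 4} ∪ {2, 3, 4}
  — 12 sets.
Pass 2. New:
  {5}  = ᶜ of {1, 2, 3, 4}
  {2, 5}  = ᶜ of {1, 3, 4}
  {1, 2, 4}  = {2} ∪ {1, 4}
  {1, 4, 5}  = {1, 4} ∪ {1, 5}
  {1, 2, 3, 5}  = {1, 2, 5} ∪ {2, 3, 5}
  {1, 2, 4, 5}  = {1, 2, 5} ∪ {1, 4}
  {2, 3, 4, 5}  = {3, 4} ∪ {2, 3, 5}
  — 19 sets.
Pass 3 (6 new):
  {1}  = ᶜ of {2, 3, 4, 5}
  {3}  = ᶜ of {1, 2, 4, 5}
  {4}  = ᶜ of {1, 2, 3, 5}
  {2, 3}  = ᶜ of {1, 4, 5}
  {3, 5}  = ᶜ of {1, 2, 4}
  {3, 4, 5}  = {3, 4} ∪ {5}
  — 25 sets.
Pass 4. New:
  {1, 2}  = ᶜ of {3, 4, 5}
  {1, 3}  = {3} ∪ {1}
  {2, 4}  = {2} ∪ {4}
  {4, 5}  = {5} ∪ {4}
  {1, 2, 3}  = {2, 3} ∪ {1}
  {1, 3, 5}  = {3} ∪ {1, 5}
  {2, 4, 5}  = {2, 5} ∪ {4}
  — 32 sets.
Pass 5: stable.

Therefore σ(ℰ) = { {}, {1}, {2}, {3}, {4}, {5}, {1, 2}, {1, 3}, {1, 4}, {1, 5}, {2, 3}, {2, 4}, {2, 5}, {3, 4}, {3, 5}, {4, 5}, {1, 2, 3}, {1, 2, 4}, {1, 2, 5}, {1, 3, 4}, {1, 3, 5}, {1, 4, 5}, {2, 3, 4}, {2, 3, 5}, {2, 4, 5}, {3, 4, 5}, {1, 2, 3, 4}, {1, 2, 3, 5}, {1, 2, 4, 5}, {1, 3, 4, 5}, {2, 3, 4, 5}, Ω } (|σ(ℰ)| = 32).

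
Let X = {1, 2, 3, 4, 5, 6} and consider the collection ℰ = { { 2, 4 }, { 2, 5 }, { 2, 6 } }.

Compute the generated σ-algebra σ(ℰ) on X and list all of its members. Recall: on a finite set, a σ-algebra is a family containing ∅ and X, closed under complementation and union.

Take S₀ = ℰ ∪ {∅, X} = { {}, { 2, 4 }, { 2, 5 }, { 2, 6 }, X }.
Round 1 (6 new):
  { 2, 4, 5 }  = { 2, 5 } ∪ { 2, 4 }
  { 2, 4, 6 }  = { 2, 6 } ∪ { 2, 4 }
  { 2, 5, 6 }  = { 2, 5 } ∪ { 2, 6 }
  { 1, 3, 4, 5 }  = { 2, 6 }ᶜ
  { 1, 3, 4, 6 }  = { 2, 5 }ᶜ
  { 1, 3, 5, 6 }  = { 2, 4 }ᶜ
  (now 11)
Round 2: +8 →
  { 1, 3, 4 }  = { 2, 5, 6 }ᶜ
  { 1, 3, 5 }  = { 2, 4, 6 }ᶜ
  { 1, 3, 6 }  = { 2, 4, 5 }ᶜ
  { 2, 4, 5, 6 }  = { 2, 4, 6 } ∪ { 2, 5 }
  { 1, 2, 3, 4, 5 }  = { 2, 5 } ∪ { 1, 3, 4, 5 }
  { 1, 2, 3, 4, 6 }  = { 2, 4, 6 } ∪ { 1, 3, 4, 6 }
  { 1, 2, 3, 5, 6 }  = { 1, 3, 5, 6 } ∪ { 2, 5 }
  { 1, 3, 4, 5, 6 }  = { 1, 3, 5, 6 } ∪ { 1, 3, 4, 5 }
  (now 19)
Round 3 adds 8:
  { 2 }  = { 1, 3, 4, 5, 6 }ᶜ
  { 4 }  = { 1, 2, 3, 5, 6 }ᶜ
  { 5 }  = { 1, 2, 3, 4, 6 }ᶜ
  { 6 }  = { 1, 2, 3, 4, 5 }ᶜ
  { 1, 3 }  = { 2, 4, 5, 6 }ᶜ
  { 1, 2, 3, 4 }  = { 1, 3, 4 } ∪ { 2, 4 }
  { 1, 2, 3, 5 }  = { 2, 5 } ∪ { 1, 3, 5 }
  { 1, 2, 3, 6 }  = { 1, 3, 6 } ∪ { 2, 6 }
  (now 27)
Round 4. New:
  { 4, 5 }  = { 1, 2, 3, 6 }ᶜ
  { 4, 6 }  = { 1, 2, 3, 5 }ᶜ
  { 5, 6 }  = { 1, 2, 3, 4 }ᶜ
  { 1, 2, 3 }  = { 2 } ∪ { 1, 3 }
  (now 31)
Round 5. New:
  { 4, 5, 6 }  = { 1, 2, 3 }ᶜ
  (now 32)
Round 6: closed — nothing new.

Hence σ(ℰ) has 32 members: { {}, { 2 }, { 4 }, { 5 }, { 6 }, { 1, 3 }, { 2, 4 }, { 2, 5 }, { 2, 6 }, { 4, 5 }, { 4, 6 }, { 5, 6 }, { 1, 2, 3 }, { 1, 3, 4 }, { 1, 3, 5 }, { 1, 3, 6 }, { 2, 4, 5 }, { 2, 4, 6 }, { 2, 5, 6 }, { 4, 5, 6 }, { 1, 2, 3, 4 }, { 1, 2, 3, 5 }, { 1, 2, 3, 6 }, { 1, 3, 4, 5 }, { 1, 3, 4, 6 }, { 1, 3, 5, 6 }, { 2, 4, 5, 6 }, { 1, 2, 3, 4, 5 }, { 1, 2, 3, 4, 6 }, { 1, 2, 3, 5, 6 }, { 1, 3, 4, 5, 6 }, X }.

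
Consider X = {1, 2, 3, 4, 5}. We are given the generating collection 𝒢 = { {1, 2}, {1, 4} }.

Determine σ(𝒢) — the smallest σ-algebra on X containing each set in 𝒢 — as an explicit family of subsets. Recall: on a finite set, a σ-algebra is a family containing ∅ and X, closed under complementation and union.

σ(𝒢) (16 sets): { {}, {1}, {2}, {4}, {1, 2}, {1, 4}, {2, 4}, {3, 5}, {1, 2, 4}, {1, 3, 5}, {2, 3, 5}, {3, 4, 5}, {1, 2, 3, 5}, {1, 3, 4, 5}, {2, 3, 4, 5}, X }

Trace:
Take S₀ = 𝒢 ∪ {∅, X} = { {}, {1, 2}, {1, 4}, X }.
Round 1: +3 →
  {1, 2, 4}  = {1, 2} ∪ {1, 4}
  {2, 3, 5}  = ᶜ of {1, 4}
  {3, 4, 5}  = ᶜ of {1, 2}
  [7 total]
Round 2 (4 new):
  {3, 5}  = ᶜ of {1, 2, 4}
  {1, 2, 3, 5}  = {2, 3, 5} ∪ {1, 2}
  {1, 3, 4, 5}  = {3, 4, 5} ∪ {1, 4}
  {2, 3, 4, 5}  = {3, 4, 5} ∪ {2, 3, 5}
  [11 total]
Round 3 (3 new):
  {1}  = ᶜ of {2, 3, 4, 5}
  {2}  = ᶜ of {1, 3, 4, 5}
  {4}  = ᶜ of {1, 2, 3, 5}
  [14 total]
Round 4: +2 →
  {2, 4}  = {4} ∪ {2}
  {1, 3, 5}  = {3, 5} ∪ {1}
  [16 total]
Round 5: already closed under ᶜ and ∪.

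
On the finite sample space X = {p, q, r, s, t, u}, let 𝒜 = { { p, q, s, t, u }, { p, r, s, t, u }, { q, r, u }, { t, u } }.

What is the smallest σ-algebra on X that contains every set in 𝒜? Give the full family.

Seed the family with 𝒜 together with ∅ and X: { {}, { t, u }, { q, r, u }, { p, q, s, t, u }, { p, r, s, t, u }, X }.
Round 1: +5 →
  { q }  = complement { p, r, s, t, u }
  { r }  = complement { p, q, s, t, u }
  { p, s, t }  = complement { q, r, u }
  { p, q, r, s }  = complement { t, u }
  { q, r, t, u }  = { t, u } ∪ { q, r, u }
Round 2. New:
  { p, s }  = complement { q, r, t, u }
  { q, r }  = { q } ∪ { r }
  { q, t, u }  = { t, u } ∪ { q }
  { r, t, u }  = { t, u } ∪ { r }
  { p, q, s, t }  = { p, s, t } ∪ { q }
  { p, r, s, t }  = { p, s, t } ∪ { r }
  { p, s, t, u }  = { p, s, t } ∪ { t, u }
  { p, q, r, s, t }  = { p, s, t } ∪ { p, q, r, s }
  { p, q, r, s, u }  = { q, r, u } ∪ { p, q, r, s }
Round 3 adds 6:
  { t }  = complement { p, q, r, s, u }
  { u }  = complement { p, q, r, s, t }
  { q, u }  = complement { p, r, s, t }
  { r, u }  = complement { p, q, s, t }
  { p, q, s }  = complement { r, t, u }
  { p, r, s }  = complement { q, t, u }
Round 4 adds 6:
  { q, t }  = { q } ∪ { t }
  { r, t }  = { t } ∪ { r }
  { p, s, u }  = { u } ∪ { p, s }
  { q, r, t }  = { t } ∪ { q, r }
  { p, q, s, u }  = { q, u } ∪ { p, q, s }
  { p, r, s, u }  = { u } ∪ { p, r, s }
Round 5 adds nothing — fixpoint reached.

Therefore σ(𝒜) = { {}, { q }, { r }, { t }, { u }, { p, s }, { q, r }, { q, t }, { q, u }, { r, t }, { r, u }, { t, u }, { p, q, s }, { p, r, s }, { p, s, t }, { p, s, u }, { q, r, t }, { q, r, u }, { q, t, u }, { r, t, u }, { p, q, r, s }, { p, q, s, t }, { p, q, s, u }, { p, r, s, t }, { p, r, s, u }, { p, s, t, u }, { q, r, t, u }, { p, q, r, s, t }, { p, q, r, s, u }, { p, q, s, t, u }, { p, r, s, t, u }, X } (|σ(𝒜)| = 32).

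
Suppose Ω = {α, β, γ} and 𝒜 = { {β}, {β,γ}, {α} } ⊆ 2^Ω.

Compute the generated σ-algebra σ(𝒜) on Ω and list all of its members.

Answer: σ(𝒜) = { {}, {α}, {β}, {γ}, {α,β}, {α,γ}, {β,γ}, Ω }

Trace:
Seed the family with 𝒜 together with ∅ and Ω: { {}, {α}, {β}, {β,γ}, Ω }.
Iteration 1 (2 new):
  {α,β}  = {β} ∪ {α}
  {α,γ}  = complement {β}
  [7 total]
Iteration 2 (1 new):
  {γ}  = complement {α,β}
  [8 total]
Iteration 3: already closed under ᶜ and ∪.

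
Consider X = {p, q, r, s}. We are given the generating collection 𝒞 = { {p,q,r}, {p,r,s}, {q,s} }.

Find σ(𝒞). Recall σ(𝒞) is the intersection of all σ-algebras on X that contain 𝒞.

Start: 𝒞 ∪ {∅, X} = { ∅, {q,s}, {p,q,r}, {p,r,s}, X }.
Step 1. New:
  {q}  = ᶜ of {p,r,s}
  {s}  = ᶜ of {p,q,r}
  {p,r}  = ᶜ of {q,s}
  — 8 sets.
Step 2 adds nothing — fixpoint reached.

|σ(𝒞)| = 8.  σ(𝒞) = { ∅, {q}, {s}, {p,r}, {q,s}, {p,q,r}, {p,r,s}, X }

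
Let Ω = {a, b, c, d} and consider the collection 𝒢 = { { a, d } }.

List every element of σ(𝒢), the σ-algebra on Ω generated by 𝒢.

Start: 𝒢 ∪ {∅, Ω} = { {}, { a, d }, Ω }.
Step 1: +1 →
  { b, c }  = complement { a, d }
  (now 4)
Step 2: stable.

σ(𝒢) = { {}, { a, d }, { b, c }, Ω }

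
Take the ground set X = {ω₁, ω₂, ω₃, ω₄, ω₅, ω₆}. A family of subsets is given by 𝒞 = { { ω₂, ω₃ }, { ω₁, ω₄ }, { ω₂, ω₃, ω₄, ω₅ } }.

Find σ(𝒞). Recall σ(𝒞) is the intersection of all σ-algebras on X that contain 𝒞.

Seed the family with 𝒞 together with ∅ and X: { {  }, { ω₁, ω₄ }, { ω₂, ω₃ }, { ω₂, ω₃, ω₄, ω₅ }, X }.
Step 1 adds 5:
  { ω₁, ω₆ }  = complement { ω₂, ω₃, ω₄, ω₅ }
  { ω₁, ω₂, ω₃, ω₄ }  = { ω₂, ω₃ } ∪ { ω₁, ω₄ }
  { ω₁, ω₄, ω₅, ω₆ }  = complement { ω₂, ω₃ }
  { ω₂, ω₃, ω₅, ω₆ }  = complement { ω₁, ω₄ }
  { ω₁, ω₂, ω₃, ω₄, ω₅ }  = { ω₁, ω₄ } ∪ { ω₂, ω₃, ω₄, ω₅ }
Step 2 (7 new):
  { ω₆ }  = complement { ω₁, ω₂, ω₃, ω₄, ω₅ }
  { ω₅, ω₆ }  = complement { ω₁, ω₂, ω₃, ω₄ }
  { ω₁, ω₄, ω₆ }  = { ω₁, ω₆ } ∪ { ω₁, ω₄ }
  { ω₁, ω₂, ω₃, ω₆ }  = { ω₁, ω₆ } ∪ { ω₂, ω₃ }
  { ω₁, ω₂, ω₃, ω₄, ω₆ }  = { ω₁, ω₆ } ∪ { ω₁, ω₂, ω₃, ω₄ }
  { ω₁, ω₂, ω₃, ω₅, ω₆ }  = { ω₁, ω₆ } ∪ { ω₂, ω₃, ω₅, ω₆ }
  { ω₂, ω₃, ω₄, ω₅, ω₆ }  = { ω₂, ω₃, ω₄, ω₅ } ∪ { ω₂, ω₃, ω₅, ω₆ }
Step 3 adds 7:
  { ω₁ }  = complement { ω₂, ω₃, ω₄, ω₅, ω₆ }
  { ω₄ }  = complement { ω₁, ω₂, ω₃, ω₅, ω₆ }
  { ω₅ }  = complement { ω₁, ω₂, ω₃, ω₄, ω₆ }
  { ω₄, ω₅ }  = complement { ω₁, ω₂, ω₃, ω₆ }
  { ω₁, ω₅, ω₆ }  = { ω₅, ω₆ } ∪ { ω₁, ω₆ }
  { ω₂, ω₃, ω₅ }  = complement { ω₁, ω₄, ω₆ }
  { ω₂, ω₃, ω₆ }  = { ω₂, ω₃ } ∪ { ω₆ }
Step 4 (8 new):
  { ω₁, ω₅ }  = { ω₁ } ∪ { ω₅ }
  { ω₄, ω₆ }  = { ω₆ } ∪ { ω₄ }
  { ω₁, ω₂, ω₃ }  = { ω₁ } ∪ { ω₂, ω₃ }
  { ω₁, ω₄, ω₅ }  = complement { ω₂, ω₃, ω₆ }
  { ω₂, ω₃, ω₄ }  = complement { ω₁, ω₅, ω₆ }
  { ω₄, ω₅, ω₆ }  = { ω₅, ω₆ } ∪ { ω₄, ω₅ }
  { ω₁, ω₂, ω₃, ω₅ }  = { ω₁ } ∪ { ω₂, ω₃, ω₅ }
  { ω₂, ω₃, ω₄, ω₆ }  = { ω₂, ω₃, ω₆ } ∪ { ω₄ }
Step 5: already closed under ᶜ and ∪.

Hence σ(𝒞) has 32 members: { {  }, { ω₁ }, { ω₄ }, { ω₅ }, { ω₆ }, { ω₁, ω₄ }, { ω₁, ω₅ }, { ω₁, ω₆ }, { ω₂, ω₃ }, { ω₄, ω₅ }, { ω₄, ω₆ }, { ω₅, ω₆ }, { ω₁, ω₂, ω₃ }, { ω₁, ω₄, ω₅ }, { ω₁, ω₄, ω₆ }, { ω₁, ω₅, ω₆ }, { ω₂, ω₃, ω₄ }, { ω₂, ω₃, ω₅ }, { ω₂, ω₃, ω₆ }, { ω₄, ω₅, ω₆ }, { ω₁, ω₂, ω₃, ω₄ }, { ω₁, ω₂, ω₃, ω₅ }, { ω₁, ω₂, ω₃, ω₆ }, { ω₁, ω₄, ω₅, ω₆ }, { ω₂, ω₃, ω₄, ω₅ }, { ω₂, ω₃, ω₄, ω₆ }, { ω₂, ω₃, ω₅, ω₆ }, { ω₁, ω₂, ω₃, ω₄, ω₅ }, { ω₁, ω₂, ω₃, ω₄, ω₆ }, { ω₁, ω₂, ω₃, ω₅, ω₆ }, { ω₂, ω₃, ω₄, ω₅, ω₆ }, X }.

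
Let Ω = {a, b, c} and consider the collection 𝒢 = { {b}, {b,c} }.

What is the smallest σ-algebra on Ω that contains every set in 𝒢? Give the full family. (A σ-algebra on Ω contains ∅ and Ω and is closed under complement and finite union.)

Start: 𝒢 ∪ {∅, Ω} = { ∅, {b}, {b,c}, Ω }.
Step 1: 2 new —
  {a}  = complement {b,c}
  {a,c}  = complement {b}
  |family| = 6
Step 2: 1 new —
  {a,b}  = {b} ∪ {a}
  |family| = 7
Step 3 (1 new):
  {c}  = complement {a,b}
  |family| = 8
Step 4: stable.

Hence σ(𝒢) has 8 members: { ∅, {a}, {b}, {c}, {a,b}, {a,c}, {b,c}, Ω }.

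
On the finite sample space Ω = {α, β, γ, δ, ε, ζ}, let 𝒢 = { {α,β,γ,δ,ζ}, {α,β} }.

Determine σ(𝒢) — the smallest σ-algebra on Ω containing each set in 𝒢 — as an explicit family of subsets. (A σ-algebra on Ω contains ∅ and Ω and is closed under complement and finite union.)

Take S₀ = 𝒢 ∪ {∅, Ω} = { {}, {α,β}, {α,β,γ,δ,ζ}, Ω }.
Round 1: +2 →
  {ε}  = complement {α,β,γ,δ,ζ}
  {γ,δ,ε,ζ}  = complement {α,β}
  |family| = 6
Round 2. New:
  {α,β,ε}  = {α,β} ∪ {ε}
  |family| = 7
Round 3: +1 →
  {γ,δ,ζ}  = complement {α,β,ε}
  |family| = 8
Round 4: already closed under ᶜ and ∪.

|σ(𝒢)| = 8.  σ(𝒢) = { {}, {ε}, {α,β}, {α,β,ε}, {γ,δ,ζ}, {γ,δ,ε,ζ}, {α,β,γ,δ,ζ}, Ω }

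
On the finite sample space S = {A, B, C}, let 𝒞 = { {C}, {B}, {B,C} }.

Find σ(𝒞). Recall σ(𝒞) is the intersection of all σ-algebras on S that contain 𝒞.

Start: 𝒞 ∪ {∅, S} = { {}, {B}, {C}, {B,C}, S }.
Step 1: +3 →
  {A}  = ᶜ of {B,C}
  {A,B}  = ᶜ of {C}
  {A,C}  = ᶜ of {B}
Step 2: stable.

Therefore σ(𝒞) = { {}, {A}, {B}, {C}, {A,B}, {A,C}, {B,C}, S } (|σ(𝒞)| = 8).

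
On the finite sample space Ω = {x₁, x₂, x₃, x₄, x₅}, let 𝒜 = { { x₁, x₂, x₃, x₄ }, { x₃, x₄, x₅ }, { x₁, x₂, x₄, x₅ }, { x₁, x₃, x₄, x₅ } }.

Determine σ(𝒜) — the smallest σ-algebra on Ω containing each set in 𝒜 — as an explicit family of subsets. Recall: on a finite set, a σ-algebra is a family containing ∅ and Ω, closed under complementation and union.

Start: 𝒜 ∪ {∅, Ω} = { {}, { x₃, x₄, x₅ }, { x₁, x₂, x₃, x₄ }, { x₁, x₂, x₄, x₅ }, { x₁, x₃, x₄, x₅ }, Ω }.
Step 1: 4 new —
  { x₂ }  = Ω∖{ x₁, x₃, x₄, x₅ }
  { x₃ }  = Ω∖{ x₁, x₂, x₄, x₅ }
  { x₅ }  = Ω∖{ x₁, x₂, x₃, x₄ }
  { x₁, x₂ }  = Ω∖{ x₃, x₄, x₅ }
  [10 total]
Step 2 (6 new):
  { x₂, x₃ }  = { x₂ } ∪ { x₃ }
  { x₂, x₅ }  = { x₂ } ∪ { x₅ }
  { x₃, x₅ }  = { x₅ } ∪ { x₃ }
  { x₁, x₂, x₃ }  = { x₁, x₂ } ∪ { x₃ }
  { x₁, x₂, x₅ }  = { x₁, x₂ } ∪ { x₅ }
  { x₂, x₃, x₄, x₅ }  = { x₃, x₄, x₅ } ∪ { x₂ }
  [16 total]
Step 3: 8 new —
  { x₁ }  = Ω∖{ x₂, x₃, x₄, x₅ }
  { x₃, x₄ }  = Ω∖{ x₁, x₂, x₅ }
  { x₄, x₅ }  = Ω∖{ x₁, x₂, x₃ }
  { x₁, x₂, x₄ }  = Ω∖{ x₃, x₅ }
  { x₁, x₃, x₄ }  = Ω∖{ x₂, x₅ }
  { x₁, x₄, x₅ }  = Ω∖{ x₂, x₃ }
  { x₂, x₃, x₅ }  = { x₃ } ∪ { x₂, x₅ }
  { x₁, x₂, x₃, x₅ }  = { x₃ } ∪ { x₁, x₂, x₅ }
  [24 total]
Step 4 (7 new):
  { x₄ }  = Ω∖{ x₁, x₂, x₃, x₅ }
  { x₁, x₃ }  = { x₃ } ∪ { x₁ }
  { x₁, x₄ }  = Ω∖{ x₂, x₃, x₅ }
  { x₁, x₅ }  = { x₅ } ∪ { x₁ }
  { x₁, x₃, x₅ }  = { x₃, x₅ } ∪ { x₁ }
  { x₂, x₃, x₄ }  = { x₃, x₄ } ∪ { x₂ }
  { x₂, x₄, x₅ }  = { x₂, x₅ } ∪ { x₄, x₅ }
  [31 total]
Step 5 (1 new):
  { x₂, x₄ }  = Ω∖{ x₁, x₃, x₅ }
  [32 total]
Step 6: no new sets; the family is a σ-algebra.

Hence σ(𝒜) has 32 members: { {}, { x₁ }, { x₂ }, { x₃ }, { x₄ }, { x₅ }, { x₁, x₂ }, { x₁, x₃ }, { x₁, x₄ }, { x₁, x₅ }, { x₂, x₃ }, { x₂, x₄ }, { x₂, x₅ }, { x₃, x₄ }, { x₃, x₅ }, { x₄, x₅ }, { x₁, x₂, x₃ }, { x₁, x₂, x₄ }, { x₁, x₂, x₅ }, { x₁, x₃, x₄ }, { x₁, x₃, x₅ }, { x₁, x₄, x₅ }, { x₂, x₃, x₄ }, { x₂, x₃, x₅ }, { x₂, x₄, x₅ }, { x₃, x₄, x₅ }, { x₁, x₂, x₃, x₄ }, { x₁, x₂, x₃, x₅ }, { x₁, x₂, x₄, x₅ }, { x₁, x₃, x₄, x₅ }, { x₂, x₃, x₄, x₅ }, Ω }.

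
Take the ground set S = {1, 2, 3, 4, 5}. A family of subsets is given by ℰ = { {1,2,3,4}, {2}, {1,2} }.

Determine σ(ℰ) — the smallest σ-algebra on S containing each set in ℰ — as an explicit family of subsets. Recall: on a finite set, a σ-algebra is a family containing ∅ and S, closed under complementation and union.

Initial family (5 sets): { ∅, {2}, {1,2}, {1,2,3,4}, S }.
Step 1. New:
  {5}  = {1,2,3,4}ᶜ
  {3,4,5}  = {1,2}ᶜ
  {1,3,4,5}  = {2}ᶜ
Step 2 adds 3:
  {2,5}  = {2} ∪ {5}
  {1,2,5}  = {1,2} ∪ {5}
  {2,3,4,5}  = {2} ∪ {3,4,5}
Step 3: +3 →
  {1}  = {2,3,4,5}ᶜ
  {3,4}  = {1,2,5}ᶜ
  {1,3,4}  = {2,5}ᶜ
Step 4: 2 new —
  {1,5}  = {5} ∪ {1}
  {2,3,4}  = {3,4} ∪ {2}
Step 5: closed — nothing new.

Hence σ(ℰ) has 16 members: { ∅, {1}, {2}, {5}, {1,2}, {1,5}, {2,5}, {3,4}, {1,2,5}, {1,3,4}, {2,3,4}, {3,4,5}, {1,2,3,4}, {1,3,4,5}, {2,3,4,5}, S }.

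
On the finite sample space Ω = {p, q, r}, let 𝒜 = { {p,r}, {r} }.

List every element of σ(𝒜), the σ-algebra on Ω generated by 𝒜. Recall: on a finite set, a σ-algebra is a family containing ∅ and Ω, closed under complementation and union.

σ(𝒜) = { {}, {p}, {q}, {r}, {p,q}, {p,r}, {q,r}, Ω }

Working:
Start: 𝒜 ∪ {∅, Ω} = { {}, {r}, {p,r}, Ω }.
Iteration 1: 2 new —
  {q}  = complement {p,r}
  {p,q}  = complement {r}
  |family| = 6
Iteration 2 adds 1:
  {q,r}  = {r} ∪ {q}
  |family| = 7
Iteration 3: 1 new —
  {p}  = complement {q,r}
  |family| = 8
After Iteration 4 the family is unchanged; done.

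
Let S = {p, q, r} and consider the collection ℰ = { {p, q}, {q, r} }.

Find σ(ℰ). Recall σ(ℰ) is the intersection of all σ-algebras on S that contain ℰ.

Seed the family with ℰ together with ∅ and S: { {}, {p, q}, {q, r}, S }.
Step 1. New:
  {p}  = ᶜ of {q, r}
  {r}  = ᶜ of {p, q}
  — 6 sets.
Step 2: +1 →
  {p, r}  = {r} ∪ {p}
  — 7 sets.
Step 3: 1 new —
  {q}  = ᶜ of {p, r}
  — 8 sets.
After Step 4 the family is unchanged; done.

Hence σ(ℰ) has 8 members: { {}, {p}, {q}, {r}, {p, q}, {p, r}, {q, r}, S }.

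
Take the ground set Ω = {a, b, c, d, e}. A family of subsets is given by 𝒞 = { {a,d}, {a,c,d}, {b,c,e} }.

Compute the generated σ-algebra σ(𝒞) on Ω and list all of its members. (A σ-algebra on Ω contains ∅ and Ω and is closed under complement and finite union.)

Seed the family with 𝒞 together with ∅ and Ω: { {}, {a,d}, {a,c,d}, {b,c,e}, Ω }.
Iteration 1. New:
  {b,e}  = {a,c,d}ᶜ
  |family| = 6
Iteration 2. New:
  {a,b,d,e}  = {b,e} ∪ {a,d}
  |family| = 7
Iteration 3. New:
  {c}  = {a,b,d,e}ᶜ
  |family| = 8
Iteration 4: stable.

|σ(𝒞)| = 8.  σ(𝒞) = { {}, {c}, {a,d}, {b,e}, {a,c,d}, {b,c,e}, {a,b,d,e}, Ω }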